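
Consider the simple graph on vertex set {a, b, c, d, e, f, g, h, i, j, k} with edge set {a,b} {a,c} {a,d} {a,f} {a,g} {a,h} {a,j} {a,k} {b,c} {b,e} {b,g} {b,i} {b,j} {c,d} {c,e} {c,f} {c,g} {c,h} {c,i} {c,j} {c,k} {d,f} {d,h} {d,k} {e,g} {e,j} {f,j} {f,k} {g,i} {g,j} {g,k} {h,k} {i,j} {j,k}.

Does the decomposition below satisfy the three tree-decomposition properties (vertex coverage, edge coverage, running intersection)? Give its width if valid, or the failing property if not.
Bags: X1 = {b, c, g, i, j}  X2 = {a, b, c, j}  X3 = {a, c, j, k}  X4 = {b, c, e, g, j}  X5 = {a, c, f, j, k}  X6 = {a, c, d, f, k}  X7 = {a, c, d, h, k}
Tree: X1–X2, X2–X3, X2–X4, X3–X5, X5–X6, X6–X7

A tree decomposition must satisfy three properties: every vertex lies in some bag; for every edge, both endpoints lie together in some bag; and for every vertex, the bags containing it form a connected subtree. Here edge (g,a) lies in no bag, so the decomposition is invalid.

No — edge (g,a) lies in no bag.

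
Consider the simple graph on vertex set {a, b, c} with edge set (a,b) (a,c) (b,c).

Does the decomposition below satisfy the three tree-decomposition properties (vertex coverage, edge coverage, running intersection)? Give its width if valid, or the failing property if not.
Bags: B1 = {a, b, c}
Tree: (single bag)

Checking the three conditions: (i) the bags cover all of {a, b, c}; (ii) for each edge, some bag contains both endpoints; (iii) the bags containing any fixed vertex form a subtree. All hold, so the decomposition is valid with width 3 − 1 = 2.

Yes; width 2.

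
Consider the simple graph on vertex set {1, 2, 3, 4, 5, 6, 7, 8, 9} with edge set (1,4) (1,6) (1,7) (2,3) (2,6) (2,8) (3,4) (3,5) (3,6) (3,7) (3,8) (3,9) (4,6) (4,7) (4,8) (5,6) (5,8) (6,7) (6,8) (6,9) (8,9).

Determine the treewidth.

A width-3 tree decomposition is:
Bags: B1 = {3, 4, 6, 8}  B2 = {3, 4, 6, 7}  B3 = {3, 5, 6, 8}  B4 = {2, 3, 6, 8}  B5 = {3, 6, 8, 9}  B6 = {1, 4, 6, 7}
Tree: B1–B2, B1–B3, B1–B4, B1–B5, B2–B6
Every bag has size at most 4, so the width is 4 − 1 = 3 and tw(G) ≤ 3. On the other hand G contains the 4-clique {1, 4, 6, 7}. A clique must lie in a single bag of any decomposition, so no decomposition can have width below 3. Combining the bounds, tw(G) = 3.

3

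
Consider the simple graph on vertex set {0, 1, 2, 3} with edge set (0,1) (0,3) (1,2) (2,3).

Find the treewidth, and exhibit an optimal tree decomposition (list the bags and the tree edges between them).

Each bag holds 3 vertices, so the decomposition has width 2, which upper-bounds the treewidth. For the lower bound, G contains the cycle 0–1–2–3–0, so G is not a forest; only forests have treewidth ≤ 1, hence tw(G) ≥ 2. Combining the bounds, tw(G) = 2.

Treewidth 2.
One optimal decomposition is:
Bags: B1 = {0, 1, 2}  B2 = {0, 2, 3}
Tree: B1–B2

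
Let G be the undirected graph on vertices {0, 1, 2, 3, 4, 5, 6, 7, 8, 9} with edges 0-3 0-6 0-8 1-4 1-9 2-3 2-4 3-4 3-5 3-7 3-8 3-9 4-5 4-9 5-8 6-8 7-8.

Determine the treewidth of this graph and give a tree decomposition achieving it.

Every bag has size at most 3, so the width is 3 − 1 = 2 and tw(G) ≤ 2. On the other hand G contains the 3-clique {1, 4, 9}. A clique must lie in a single bag of any decomposition, so no decomposition can have width below 2. The upper and lower bounds meet at 2, so that is the treewidth.

Treewidth 2.
Bags: B1 = {3, 4, 5}  B2 = {3, 5, 8}  B3 = {0, 3, 8}  B4 = {0, 6, 8}  B5 = {3, 7, 8}  B6 = {3, 4, 9}  B7 = {2, 3, 4}  B8 = {1, 4, 9}
Tree: B1–B2, B2–B3, B3–B4, B3–B5, B1–B6, B1–B7, B6–B8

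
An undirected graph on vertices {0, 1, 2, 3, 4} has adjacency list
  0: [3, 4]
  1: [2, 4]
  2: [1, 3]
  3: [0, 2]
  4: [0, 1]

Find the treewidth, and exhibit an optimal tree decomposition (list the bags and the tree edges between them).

Treewidth 2.
One optimal decomposition is:
Bags: B1 = {0, 2, 3}  B2 = {0, 2, 4}  B3 = {1, 2, 4}
Tree: B1–B2, B2–B3

The largest bag has 3 vertices, giving width 2; this decomposition certifies tw(G) ≤ 2. The edges 2–3–0–4–1–2 form a cycle, so G is not a tree and its treewidth is at least 2. Hence tw(G) = 2 exactly.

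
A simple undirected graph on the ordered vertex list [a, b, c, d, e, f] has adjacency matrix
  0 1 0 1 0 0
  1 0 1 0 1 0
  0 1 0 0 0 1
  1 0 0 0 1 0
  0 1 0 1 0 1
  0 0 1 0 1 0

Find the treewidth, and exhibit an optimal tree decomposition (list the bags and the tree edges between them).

Each bag holds 3 vertices, so the decomposition has width 2, which upper-bounds the treewidth. Since a–d–e–b–a is a cycle in G, G is not acyclic. Forests are exactly the graphs of treewidth ≤ 1, so tw(G) ≥ 2. Hence tw(G) = 2 exactly.

Treewidth 2.
Bags: B1 = {a, b, d}  B2 = {b, d, e}  B3 = {b, c, e}  B4 = {c, e, f}
Tree: B1–B2, B2–B3, B3–B4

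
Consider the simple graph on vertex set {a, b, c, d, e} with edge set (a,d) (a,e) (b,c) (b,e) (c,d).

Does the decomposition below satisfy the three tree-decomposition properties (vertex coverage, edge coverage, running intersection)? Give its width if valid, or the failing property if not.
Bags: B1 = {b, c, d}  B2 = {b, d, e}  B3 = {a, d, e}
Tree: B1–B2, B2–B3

Yes; width 2.

Checking the three conditions: (i) the bags cover all of {a, b, c, d, e}; (ii) for each edge, some bag contains both endpoints; (iii) the bags containing any fixed vertex form a subtree. All hold, so the decomposition is valid with width 3 − 1 = 2.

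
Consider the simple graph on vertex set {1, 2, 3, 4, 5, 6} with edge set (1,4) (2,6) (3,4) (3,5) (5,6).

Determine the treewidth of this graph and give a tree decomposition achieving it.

Treewidth 1.
One optimal decomposition is:
Bags: B1 = {2, 6}  B2 = {5, 6}  B3 = {3, 5}  B4 = {3, 4}  B5 = {1, 4}
Tree: B1–B2, B2–B3, B3–B4, B4–B5

Every bag has size at most 2, so the width is 2 − 1 = 1 and tw(G) ≤ 1. Since G has at least one edge (e.g. 2–6), it is not an edgeless graph, so tw(G) ≥ 1. Therefore the treewidth is 1.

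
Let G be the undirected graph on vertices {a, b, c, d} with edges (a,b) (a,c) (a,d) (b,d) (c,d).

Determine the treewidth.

A width-2 tree decomposition is:
Bags: B1 = {a, b, d}  B2 = {a, c, d}
Tree: B1–B2
Each bag holds 3 vertices, so the decomposition has width 2, which upper-bounds the treewidth. On the other hand G contains the 3-clique {a, c, d}. A clique must lie in a single bag of any decomposition, so no decomposition can have width below 2. Combining the bounds, tw(G) = 2.

2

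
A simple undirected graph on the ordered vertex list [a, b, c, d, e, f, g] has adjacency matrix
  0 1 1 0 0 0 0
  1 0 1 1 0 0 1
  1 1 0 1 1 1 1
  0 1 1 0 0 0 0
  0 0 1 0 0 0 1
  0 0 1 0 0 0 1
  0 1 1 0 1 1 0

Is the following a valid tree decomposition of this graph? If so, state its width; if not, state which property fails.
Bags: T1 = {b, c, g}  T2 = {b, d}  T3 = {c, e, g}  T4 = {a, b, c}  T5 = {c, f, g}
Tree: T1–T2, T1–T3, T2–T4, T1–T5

No — edge (c,d) lies in no bag.

A tree decomposition must satisfy three properties: every vertex lies in some bag; for every edge, both endpoints lie together in some bag; and for every vertex, the bags containing it form a connected subtree. Here edge (c,d) lies in no bag, so the decomposition is invalid.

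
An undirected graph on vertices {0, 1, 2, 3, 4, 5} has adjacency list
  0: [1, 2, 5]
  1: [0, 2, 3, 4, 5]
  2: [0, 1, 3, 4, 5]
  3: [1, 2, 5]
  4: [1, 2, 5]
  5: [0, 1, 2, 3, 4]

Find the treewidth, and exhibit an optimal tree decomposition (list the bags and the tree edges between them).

Treewidth 3.
One optimal decomposition is:
Bags: B1 = {0, 1, 2, 5}  B2 = {1, 2, 3, 5}  B3 = {1, 2, 4, 5}
Tree: B1–B2, B1–B3

Each bag holds 4 vertices, so the decomposition has width 3, which upper-bounds the treewidth. On the other hand G contains the 4-clique {0, 1, 2, 5}. A clique must lie in a single bag of any decomposition, so no decomposition can have width below 3. Hence tw(G) = 3 exactly.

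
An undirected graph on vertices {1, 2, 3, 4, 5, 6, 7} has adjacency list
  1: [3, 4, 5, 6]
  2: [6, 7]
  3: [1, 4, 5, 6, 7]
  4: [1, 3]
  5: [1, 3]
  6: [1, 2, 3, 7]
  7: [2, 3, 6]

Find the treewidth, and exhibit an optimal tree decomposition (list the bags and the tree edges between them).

Every bag has size at most 3, so the width is 3 − 1 = 2 and tw(G) ≤ 2. Conversely, {2, 6, 7} is a clique of size 3, and the vertices of any clique must share a bag in every tree decomposition; so some bag has ≥ 3 vertices and tw(G) ≥ 2. Therefore the treewidth is 2.

Treewidth 2.
One optimal decomposition is:
Bags: B1 = {1, 3, 6}  B2 = {1, 3, 5}  B3 = {1, 3, 4}  B4 = {3, 6, 7}  B5 = {2, 6, 7}
Tree: B1–B2, B2–B3, B1–B4, B4–B5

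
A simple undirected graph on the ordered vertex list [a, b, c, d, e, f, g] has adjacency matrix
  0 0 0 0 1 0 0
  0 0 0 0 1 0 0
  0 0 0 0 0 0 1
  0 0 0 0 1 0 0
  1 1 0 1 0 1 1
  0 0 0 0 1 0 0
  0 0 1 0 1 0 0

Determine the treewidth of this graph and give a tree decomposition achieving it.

Treewidth 1.
One such decomposition:
Bags: B1 = {a, e}  B2 = {e, g}  B3 = {b, e}  B4 = {d, e}  B5 = {c, g}  B6 = {e, f}
Tree: B1–B2, B2–B3, B1–B4, B2–B5, B4–B6

Every bag has size at most 2, so the width is 2 − 1 = 1 and tw(G) ≤ 1. Since G has at least one edge (e.g. a–e), it is not an edgeless graph, so tw(G) ≥ 1. Hence tw(G) = 1 exactly.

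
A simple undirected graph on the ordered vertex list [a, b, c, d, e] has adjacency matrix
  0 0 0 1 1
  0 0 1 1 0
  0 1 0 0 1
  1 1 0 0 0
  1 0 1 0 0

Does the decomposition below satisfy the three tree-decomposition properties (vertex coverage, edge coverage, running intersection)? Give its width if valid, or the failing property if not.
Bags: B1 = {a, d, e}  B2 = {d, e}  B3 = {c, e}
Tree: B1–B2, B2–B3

No — vertex b appears in no bag.

A tree decomposition must satisfy three properties: every vertex lies in some bag; for every edge, both endpoints lie together in some bag; and for every vertex, the bags containing it form a connected subtree. Here vertex b appears in no bag, so the decomposition is invalid.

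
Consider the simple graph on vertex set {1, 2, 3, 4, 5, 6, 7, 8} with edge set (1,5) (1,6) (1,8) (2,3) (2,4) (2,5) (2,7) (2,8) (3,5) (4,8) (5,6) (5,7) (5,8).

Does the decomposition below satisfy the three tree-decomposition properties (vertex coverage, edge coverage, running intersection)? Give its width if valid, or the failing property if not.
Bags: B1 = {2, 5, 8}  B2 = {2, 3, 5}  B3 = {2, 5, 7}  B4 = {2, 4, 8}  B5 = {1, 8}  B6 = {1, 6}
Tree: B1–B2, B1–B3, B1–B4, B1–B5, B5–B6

No — edge (5,1) lies in no bag.

A tree decomposition must satisfy three properties: every vertex lies in some bag; for every edge, both endpoints lie together in some bag; and for every vertex, the bags containing it form a connected subtree. Here edge (5,1) lies in no bag, so the decomposition is invalid.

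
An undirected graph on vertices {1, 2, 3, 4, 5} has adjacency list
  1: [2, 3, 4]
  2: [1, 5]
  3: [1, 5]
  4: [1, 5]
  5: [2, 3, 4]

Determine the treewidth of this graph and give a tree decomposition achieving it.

Each bag holds 3 vertices, so the decomposition has width 2, which upper-bounds the treewidth. For the lower bound, G contains the cycle 1–4–5–3–1, so G is not a forest; only forests have treewidth ≤ 1, hence tw(G) ≥ 2. Therefore the treewidth is 2.

Treewidth 2.
One such decomposition:
Bags: B1 = {1, 4, 5}  B2 = {1, 3, 5}  B3 = {1, 2, 5}
Tree: B1–B2, B2–B3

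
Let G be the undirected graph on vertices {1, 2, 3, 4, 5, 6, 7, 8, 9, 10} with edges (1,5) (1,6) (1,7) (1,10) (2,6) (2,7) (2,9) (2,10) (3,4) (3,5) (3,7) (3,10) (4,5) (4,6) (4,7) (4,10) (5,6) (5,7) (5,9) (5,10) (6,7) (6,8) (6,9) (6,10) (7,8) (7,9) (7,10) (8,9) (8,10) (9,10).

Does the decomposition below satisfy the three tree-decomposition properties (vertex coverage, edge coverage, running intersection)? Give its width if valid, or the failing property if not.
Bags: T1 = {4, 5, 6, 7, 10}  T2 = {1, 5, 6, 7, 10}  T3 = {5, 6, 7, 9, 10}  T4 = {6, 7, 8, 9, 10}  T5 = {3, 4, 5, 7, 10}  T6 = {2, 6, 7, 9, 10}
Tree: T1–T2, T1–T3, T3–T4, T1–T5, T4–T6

Vertex coverage: the bags together contain {1, 2, 3, 4, 5, 6, 7, 8, 9, 10}, the full vertex set. Edge coverage: each edge of G has both endpoints in at least one bag. Running intersection: for every vertex, the bags containing it form a connected subtree. All three properties hold, so this is a valid tree decomposition of width max|bag| − 1 = 4, and hence tw(G) ≤ 4.

Yes; width 4.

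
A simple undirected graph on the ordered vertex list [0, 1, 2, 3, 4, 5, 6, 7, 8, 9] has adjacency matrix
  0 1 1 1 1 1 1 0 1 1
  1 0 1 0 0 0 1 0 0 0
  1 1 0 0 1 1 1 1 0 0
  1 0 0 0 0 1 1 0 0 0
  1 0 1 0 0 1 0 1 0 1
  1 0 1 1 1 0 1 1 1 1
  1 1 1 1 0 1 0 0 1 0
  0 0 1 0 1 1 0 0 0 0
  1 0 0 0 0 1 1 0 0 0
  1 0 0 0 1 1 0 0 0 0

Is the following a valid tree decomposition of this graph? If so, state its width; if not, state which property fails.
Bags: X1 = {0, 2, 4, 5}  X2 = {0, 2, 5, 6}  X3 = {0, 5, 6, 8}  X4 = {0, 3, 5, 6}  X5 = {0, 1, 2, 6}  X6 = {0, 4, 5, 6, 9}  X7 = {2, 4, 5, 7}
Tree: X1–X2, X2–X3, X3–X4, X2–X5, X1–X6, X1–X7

A tree decomposition must satisfy three properties: every vertex lies in some bag; for every edge, both endpoints lie together in some bag; and for every vertex, the bags containing it form a connected subtree. Here bags containing vertex 6 are not connected in the tree, so the decomposition is invalid.

No — bags containing vertex 6 are not connected in the tree.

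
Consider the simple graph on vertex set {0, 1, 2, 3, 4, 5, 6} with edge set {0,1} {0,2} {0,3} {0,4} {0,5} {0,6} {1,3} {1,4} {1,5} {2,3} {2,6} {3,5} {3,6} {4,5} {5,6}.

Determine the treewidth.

3

A width-3 tree decomposition is:
Bags: B1 = {0, 3, 5, 6}  B2 = {0, 1, 3, 5}  B3 = {0, 2, 3, 6}  B4 = {0, 1, 4, 5}
Tree: B1–B2, B1–B3, B2–B4
Every bag has size at most 4, so the width is 4 − 1 = 3 and tw(G) ≤ 3. Conversely, {0, 2, 3, 6} is a clique of size 4, and the vertices of any clique must share a bag in every tree decomposition; so some bag has ≥ 4 vertices and tw(G) ≥ 3. The upper and lower bounds meet at 3, so that is the treewidth.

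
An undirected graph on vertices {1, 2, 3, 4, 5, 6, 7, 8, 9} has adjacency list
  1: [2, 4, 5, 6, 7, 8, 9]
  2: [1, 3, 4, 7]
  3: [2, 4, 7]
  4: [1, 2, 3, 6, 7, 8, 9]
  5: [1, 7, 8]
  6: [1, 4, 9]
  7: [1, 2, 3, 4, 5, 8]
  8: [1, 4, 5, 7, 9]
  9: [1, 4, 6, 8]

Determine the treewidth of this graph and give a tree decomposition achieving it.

Treewidth 3.
One such decomposition:
Bags: B1 = {1, 5, 7, 8}  B2 = {1, 4, 7, 8}  B3 = {1, 2, 4, 7}  B4 = {1, 4, 8, 9}  B5 = {2, 3, 4, 7}  B6 = {1, 4, 6, 9}
Tree: B1–B2, B2–B3, B2–B4, B3–B5, B4–B6

Each bag holds 4 vertices, so the decomposition has width 3, which upper-bounds the treewidth. For the lower bound, the 4 vertices {1, 4, 8, 9} are pairwise adjacent, and any tree decomposition puts a clique entirely inside one bag — forcing width ≥ 3. Combining the bounds, tw(G) = 3.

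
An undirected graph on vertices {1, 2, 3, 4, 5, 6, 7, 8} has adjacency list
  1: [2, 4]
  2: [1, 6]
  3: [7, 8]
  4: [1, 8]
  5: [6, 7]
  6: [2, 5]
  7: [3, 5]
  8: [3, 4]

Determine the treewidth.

2

A width-2 tree decomposition is:
Bags: B1 = {3, 7, 8}  B2 = {5, 7, 8}  B3 = {5, 6, 8}  B4 = {2, 6, 8}  B5 = {1, 2, 8}  B6 = {1, 4, 8}
Tree: B1–B2, B2–B3, B3–B4, B4–B5, B5–B6
Every bag has size at most 3, so the width is 3 − 1 = 2 and tw(G) ≤ 2. The edges 8–3–7–5–6–2–1–4–8 form a cycle, so G is not a tree and its treewidth is at least 2. Combining the bounds, tw(G) = 2.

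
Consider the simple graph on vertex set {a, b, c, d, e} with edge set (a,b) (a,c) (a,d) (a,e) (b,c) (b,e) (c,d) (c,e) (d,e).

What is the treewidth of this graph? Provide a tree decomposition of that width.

Treewidth 3.
One such decomposition:
Bags: B1 = {a, b, c, e}  B2 = {a, c, d, e}
Tree: B1–B2

Each bag holds 4 vertices, so the decomposition has width 3, which upper-bounds the treewidth. On the other hand G contains the 4-clique {a, c, d, e}. A clique must lie in a single bag of any decomposition, so no decomposition can have width below 3. The upper and lower bounds meet at 3, so that is the treewidth.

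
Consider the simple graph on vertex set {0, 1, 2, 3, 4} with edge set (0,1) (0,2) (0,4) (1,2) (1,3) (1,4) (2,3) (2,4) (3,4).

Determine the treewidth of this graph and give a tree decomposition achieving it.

Treewidth 3.
Bags: B1 = {0, 1, 2, 4}  B2 = {1, 2, 3, 4}
Tree: B1–B2

Each bag holds 4 vertices, so the decomposition has width 3, which upper-bounds the treewidth. Conversely, {0, 1, 2, 4} is a clique of size 4, and the vertices of any clique must share a bag in every tree decomposition; so some bag has ≥ 4 vertices and tw(G) ≥ 3. Hence tw(G) = 3 exactly.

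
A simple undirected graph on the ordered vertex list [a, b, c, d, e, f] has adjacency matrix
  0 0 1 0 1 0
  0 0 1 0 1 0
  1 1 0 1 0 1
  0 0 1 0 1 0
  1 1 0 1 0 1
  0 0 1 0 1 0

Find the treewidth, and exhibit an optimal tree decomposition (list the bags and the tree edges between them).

Each bag holds 3 vertices, so the decomposition has width 2, which upper-bounds the treewidth. Since f–e–a–c–f is a cycle in G, G is not acyclic. Forests are exactly the graphs of treewidth ≤ 1, so tw(G) ≥ 2. The upper and lower bounds meet at 2, so that is the treewidth.

Treewidth 2.
One such decomposition:
Bags: B1 = {c, e, f}  B2 = {a, c, e}  B3 = {c, d, e}  B4 = {b, c, e}
Tree: B1–B2, B2–B3, B3–B4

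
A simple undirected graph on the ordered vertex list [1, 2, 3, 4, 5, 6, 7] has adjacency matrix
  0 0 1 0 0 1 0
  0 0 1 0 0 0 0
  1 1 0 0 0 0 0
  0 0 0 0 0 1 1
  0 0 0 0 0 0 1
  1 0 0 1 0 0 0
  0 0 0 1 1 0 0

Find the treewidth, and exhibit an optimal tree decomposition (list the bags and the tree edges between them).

Every bag has size at most 2, so the width is 2 − 1 = 1 and tw(G) ≤ 1. Any graph with an edge has treewidth ≥ 1, and G has the edge 2–3. The upper and lower bounds meet at 1, so that is the treewidth.

Treewidth 1.
One optimal decomposition is:
Bags: B1 = {2, 3}  B2 = {1, 3}  B3 = {1, 6}  B4 = {4, 6}  B5 = {4, 7}  B6 = {5, 7}
Tree: B1–B2, B2–B3, B3–B4, B4–B5, B5–B6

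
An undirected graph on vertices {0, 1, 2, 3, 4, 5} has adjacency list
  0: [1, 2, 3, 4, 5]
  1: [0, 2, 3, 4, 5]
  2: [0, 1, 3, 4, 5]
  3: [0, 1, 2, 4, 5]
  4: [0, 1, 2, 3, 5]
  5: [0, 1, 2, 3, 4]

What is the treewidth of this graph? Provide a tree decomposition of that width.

With just one bag of size 6, the width is 6 − 1 = 5, so tw(G) ≤ 5. For the lower bound, the 6 vertices {0, 1, 2, 3, 4, 5} are pairwise adjacent, and any tree decomposition puts a clique entirely inside one bag — forcing width ≥ 5. Combining the bounds, tw(G) = 5.

Treewidth 5.
One optimal decomposition is:
Bags: B1 = {0, 1, 2, 3, 4, 5}
Tree: (single bag)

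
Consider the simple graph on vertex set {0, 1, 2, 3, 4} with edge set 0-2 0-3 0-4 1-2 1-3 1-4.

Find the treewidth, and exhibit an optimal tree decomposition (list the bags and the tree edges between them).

Treewidth 2.
Bags: B1 = {0, 1, 3}  B2 = {0, 1, 2}  B3 = {0, 1, 4}
Tree: B1–B2, B2–B3

Every bag has size at most 3, so the width is 3 − 1 = 2 and tw(G) ≤ 2. For the lower bound, G contains the cycle 0–3–1–2–0, so G is not a forest; only forests have treewidth ≤ 1, hence tw(G) ≥ 2. The upper and lower bounds meet at 2, so that is the treewidth.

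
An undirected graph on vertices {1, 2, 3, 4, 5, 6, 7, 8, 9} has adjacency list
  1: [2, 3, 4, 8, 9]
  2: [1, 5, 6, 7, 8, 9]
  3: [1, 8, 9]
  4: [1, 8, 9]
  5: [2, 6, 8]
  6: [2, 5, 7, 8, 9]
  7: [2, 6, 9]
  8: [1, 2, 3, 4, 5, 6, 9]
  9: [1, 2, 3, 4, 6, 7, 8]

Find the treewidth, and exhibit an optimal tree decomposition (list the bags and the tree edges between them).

The largest bag has 4 vertices, giving width 3; this decomposition certifies tw(G) ≤ 3. For the lower bound, the 4 vertices {1, 2, 8, 9} are pairwise adjacent, and any tree decomposition puts a clique entirely inside one bag — forcing width ≥ 3. Therefore the treewidth is 3.

Treewidth 3.
One such decomposition:
Bags: B1 = {2, 6, 8, 9}  B2 = {2, 5, 6, 8}  B3 = {1, 2, 8, 9}  B4 = {2, 6, 7, 9}  B5 = {1, 4, 8, 9}  B6 = {1, 3, 8, 9}
Tree: B1–B2, B1–B3, B1–B4, B3–B5, B5–B6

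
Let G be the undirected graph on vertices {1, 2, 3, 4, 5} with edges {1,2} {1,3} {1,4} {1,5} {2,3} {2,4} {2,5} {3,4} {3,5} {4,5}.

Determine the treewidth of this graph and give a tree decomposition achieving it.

With just one bag of size 5, the width is 5 − 1 = 4, so tw(G) ≤ 4. For the lower bound, the 5 vertices {1, 2, 3, 4, 5} are pairwise adjacent, and any tree decomposition puts a clique entirely inside one bag — forcing width ≥ 4. Therefore the treewidth is 4.

Treewidth 4.
Bags: B1 = {1, 2, 3, 4, 5}
Tree: (single bag)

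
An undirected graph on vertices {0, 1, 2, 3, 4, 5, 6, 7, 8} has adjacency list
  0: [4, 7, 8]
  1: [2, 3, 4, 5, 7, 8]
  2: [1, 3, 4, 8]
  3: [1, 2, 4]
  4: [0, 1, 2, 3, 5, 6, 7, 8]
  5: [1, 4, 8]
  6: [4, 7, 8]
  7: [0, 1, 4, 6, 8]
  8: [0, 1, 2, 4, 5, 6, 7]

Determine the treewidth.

3

A width-3 tree decomposition is:
Bags: B1 = {1, 2, 4, 8}  B2 = {1, 4, 7, 8}  B3 = {1, 4, 5, 8}  B4 = {1, 2, 3, 4}  B5 = {0, 4, 7, 8}  B6 = {4, 6, 7, 8}
Tree: B1–B2, B1–B3, B1–B4, B2–B5, B2–B6
Every bag has size at most 4, so the width is 4 − 1 = 3 and tw(G) ≤ 3. On the other hand G contains the 4-clique {0, 4, 7, 8}. A clique must lie in a single bag of any decomposition, so no decomposition can have width below 3. Hence tw(G) = 3 exactly.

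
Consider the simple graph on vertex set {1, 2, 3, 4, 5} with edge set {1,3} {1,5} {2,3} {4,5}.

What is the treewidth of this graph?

1

A width-1 tree decomposition is:
Bags: B1 = {2, 3}  B2 = {1, 3}  B3 = {1, 5}  B4 = {4, 5}
Tree: B1–B2, B2–B3, B3–B4
Every bag has size at most 2, so the width is 2 − 1 = 1 and tw(G) ≤ 1. Since G has at least one edge (e.g. 2–3), it is not an edgeless graph, so tw(G) ≥ 1. Hence tw(G) = 1 exactly.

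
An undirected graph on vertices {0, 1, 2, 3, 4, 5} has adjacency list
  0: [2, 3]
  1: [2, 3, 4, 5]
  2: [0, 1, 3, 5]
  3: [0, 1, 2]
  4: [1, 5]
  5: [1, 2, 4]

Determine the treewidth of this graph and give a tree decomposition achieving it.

Every bag has size at most 3, so the width is 3 − 1 = 2 and tw(G) ≤ 2. On the other hand G contains the 3-clique {0, 2, 3}. A clique must lie in a single bag of any decomposition, so no decomposition can have width below 2. Combining the bounds, tw(G) = 2.

Treewidth 2.
One optimal decomposition is:
Bags: B1 = {0, 2, 3}  B2 = {1, 2, 3}  B3 = {1, 2, 5}  B4 = {1, 4, 5}
Tree: B1–B2, B2–B3, B3–B4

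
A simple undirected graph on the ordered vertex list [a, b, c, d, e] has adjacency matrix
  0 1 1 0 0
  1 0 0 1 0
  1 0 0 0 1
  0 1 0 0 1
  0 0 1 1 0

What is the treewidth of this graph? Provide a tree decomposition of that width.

Every bag has size at most 3, so the width is 3 − 1 = 2 and tw(G) ≤ 2. The edges c–e–d–b–a–c form a cycle, so G is not a tree and its treewidth is at least 2. Therefore the treewidth is 2.

Treewidth 2.
One optimal decomposition is:
Bags: B1 = {c, d, e}  B2 = {b, c, d}  B3 = {a, b, c}
Tree: B1–B2, B2–B3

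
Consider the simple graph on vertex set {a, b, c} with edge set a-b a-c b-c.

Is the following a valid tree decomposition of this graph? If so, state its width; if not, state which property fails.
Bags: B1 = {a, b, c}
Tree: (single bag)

Every vertex of G appears in some bag (union = {a, b, c}); every edge is covered by a bag; and for each vertex v the set of bags containing v is connected in the bag tree. The decomposition is therefore valid. The largest bag has 3 vertices, so the width is 2.

Yes; width 2.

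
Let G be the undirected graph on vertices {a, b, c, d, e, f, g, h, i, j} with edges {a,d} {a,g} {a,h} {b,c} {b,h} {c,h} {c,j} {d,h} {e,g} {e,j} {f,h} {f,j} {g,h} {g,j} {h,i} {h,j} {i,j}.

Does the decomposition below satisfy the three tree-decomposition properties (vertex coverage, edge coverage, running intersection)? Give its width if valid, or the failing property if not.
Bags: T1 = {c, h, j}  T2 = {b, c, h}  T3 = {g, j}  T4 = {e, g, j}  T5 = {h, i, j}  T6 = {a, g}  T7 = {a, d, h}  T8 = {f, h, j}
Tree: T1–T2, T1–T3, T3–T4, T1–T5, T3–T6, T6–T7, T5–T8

A tree decomposition must satisfy three properties: every vertex lies in some bag; for every edge, both endpoints lie together in some bag; and for every vertex, the bags containing it form a connected subtree. Here edge (h,g) lies in no bag, so the decomposition is invalid.

No — edge (h,g) lies in no bag.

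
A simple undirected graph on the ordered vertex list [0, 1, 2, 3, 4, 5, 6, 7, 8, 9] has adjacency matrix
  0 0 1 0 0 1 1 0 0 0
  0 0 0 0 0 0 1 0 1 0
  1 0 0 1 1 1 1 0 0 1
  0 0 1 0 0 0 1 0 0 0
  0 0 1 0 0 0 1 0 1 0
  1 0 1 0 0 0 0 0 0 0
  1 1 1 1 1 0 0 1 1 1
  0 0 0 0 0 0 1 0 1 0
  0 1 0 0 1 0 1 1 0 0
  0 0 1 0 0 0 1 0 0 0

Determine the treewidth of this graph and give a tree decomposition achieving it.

The largest bag has 3 vertices, giving width 2; this decomposition certifies tw(G) ≤ 2. For the lower bound, the 3 vertices {0, 2, 5} are pairwise adjacent, and any tree decomposition puts a clique entirely inside one bag — forcing width ≥ 2. Combining the bounds, tw(G) = 2.

Treewidth 2.
Bags: B1 = {0, 2, 6}  B2 = {2, 4, 6}  B3 = {0, 2, 5}  B4 = {4, 6, 8}  B5 = {1, 6, 8}  B6 = {2, 3, 6}  B7 = {6, 7, 8}  B8 = {2, 6, 9}
Tree: B1–B2, B1–B3, B2–B4, B4–B5, B2–B6, B5–B7, B2–B8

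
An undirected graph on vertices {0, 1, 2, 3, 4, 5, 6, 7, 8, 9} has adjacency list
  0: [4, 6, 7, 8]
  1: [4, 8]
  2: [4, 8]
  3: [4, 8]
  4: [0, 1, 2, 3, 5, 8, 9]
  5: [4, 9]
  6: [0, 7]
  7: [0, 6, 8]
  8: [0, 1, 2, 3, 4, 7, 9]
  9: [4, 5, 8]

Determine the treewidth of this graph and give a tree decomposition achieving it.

The largest bag has 3 vertices, giving width 2; this decomposition certifies tw(G) ≤ 2. On the other hand G contains the 3-clique {0, 4, 8}. A clique must lie in a single bag of any decomposition, so no decomposition can have width below 2. Therefore the treewidth is 2.

Treewidth 2.
One optimal decomposition is:
Bags: B1 = {4, 8, 9}  B2 = {0, 4, 8}  B3 = {0, 7, 8}  B4 = {1, 4, 8}  B5 = {3, 4, 8}  B6 = {4, 5, 9}  B7 = {2, 4, 8}  B8 = {0, 6, 7}
Tree: B1–B2, B2–B3, B1–B4, B2–B5, B1–B6, B4–B7, B3–B8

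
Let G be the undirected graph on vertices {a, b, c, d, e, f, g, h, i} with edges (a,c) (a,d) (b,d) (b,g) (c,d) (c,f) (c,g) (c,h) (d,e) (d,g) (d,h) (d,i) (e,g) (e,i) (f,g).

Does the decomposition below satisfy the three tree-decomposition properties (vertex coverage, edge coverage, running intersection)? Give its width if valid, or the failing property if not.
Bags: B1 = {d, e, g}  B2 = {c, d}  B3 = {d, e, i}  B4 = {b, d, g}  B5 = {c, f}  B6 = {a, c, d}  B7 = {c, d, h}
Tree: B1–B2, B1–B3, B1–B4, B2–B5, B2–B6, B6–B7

No — edge (g,c) lies in no bag.

A tree decomposition must satisfy three properties: every vertex lies in some bag; for every edge, both endpoints lie together in some bag; and for every vertex, the bags containing it form a connected subtree. Here edge (g,c) lies in no bag, so the decomposition is invalid.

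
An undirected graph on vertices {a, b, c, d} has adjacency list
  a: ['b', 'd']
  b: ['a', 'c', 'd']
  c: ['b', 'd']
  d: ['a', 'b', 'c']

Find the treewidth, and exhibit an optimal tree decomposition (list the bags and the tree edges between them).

Each bag holds 3 vertices, so the decomposition has width 2, which upper-bounds the treewidth. Conversely, {b, c, d} is a clique of size 3, and the vertices of any clique must share a bag in every tree decomposition; so some bag has ≥ 3 vertices and tw(G) ≥ 2. The upper and lower bounds meet at 2, so that is the treewidth.

Treewidth 2.
Bags: B1 = {a, b, d}  B2 = {b, c, d}
Tree: B1–B2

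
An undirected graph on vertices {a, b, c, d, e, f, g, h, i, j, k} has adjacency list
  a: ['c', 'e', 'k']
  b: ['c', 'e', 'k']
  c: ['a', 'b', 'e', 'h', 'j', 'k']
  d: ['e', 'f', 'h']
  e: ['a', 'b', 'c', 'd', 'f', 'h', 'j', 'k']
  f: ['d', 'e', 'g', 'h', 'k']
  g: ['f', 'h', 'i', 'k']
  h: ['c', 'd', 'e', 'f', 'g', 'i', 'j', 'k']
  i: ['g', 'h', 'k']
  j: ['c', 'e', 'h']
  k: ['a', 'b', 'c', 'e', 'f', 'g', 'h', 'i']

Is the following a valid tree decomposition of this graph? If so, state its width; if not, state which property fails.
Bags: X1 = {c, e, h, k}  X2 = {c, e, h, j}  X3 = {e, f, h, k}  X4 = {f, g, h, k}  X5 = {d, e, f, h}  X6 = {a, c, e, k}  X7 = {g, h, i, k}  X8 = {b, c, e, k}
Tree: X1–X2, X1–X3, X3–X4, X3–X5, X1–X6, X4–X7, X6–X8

Every vertex of G appears in some bag (union = {a, b, c, d, e, f, g, h, i, j, k}); every edge is covered by a bag; and for each vertex v the set of bags containing v is connected in the bag tree. The decomposition is therefore valid. The largest bag has 4 vertices, so the width is 3.

Yes; width 3.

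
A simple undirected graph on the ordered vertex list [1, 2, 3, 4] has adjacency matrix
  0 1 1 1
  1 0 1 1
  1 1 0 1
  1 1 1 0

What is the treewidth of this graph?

A width-3 tree decomposition is:
Bags: B1 = {1, 2, 3, 4}
Tree: (single bag)
A single bag containing all 4 vertices is trivially a valid decomposition of width 3. Conversely, {1, 2, 3, 4} is a clique of size 4, and the vertices of any clique must share a bag in every tree decomposition; so some bag has ≥ 4 vertices and tw(G) ≥ 3. Therefore the treewidth is 3.

3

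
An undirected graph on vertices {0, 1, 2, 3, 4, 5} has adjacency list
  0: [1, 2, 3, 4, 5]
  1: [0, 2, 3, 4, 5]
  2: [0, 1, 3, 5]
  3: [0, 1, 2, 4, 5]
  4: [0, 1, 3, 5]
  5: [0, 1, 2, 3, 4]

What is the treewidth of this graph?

A width-4 tree decomposition is:
Bags: B1 = {0, 1, 3, 4, 5}  B2 = {0, 1, 2, 3, 5}
Tree: B1–B2
Every bag has size at most 5, so the width is 5 − 1 = 4 and tw(G) ≤ 4. On the other hand G contains the 5-clique {0, 1, 2, 3, 5}. A clique must lie in a single bag of any decomposition, so no decomposition can have width below 4. Therefore the treewidth is 4.

4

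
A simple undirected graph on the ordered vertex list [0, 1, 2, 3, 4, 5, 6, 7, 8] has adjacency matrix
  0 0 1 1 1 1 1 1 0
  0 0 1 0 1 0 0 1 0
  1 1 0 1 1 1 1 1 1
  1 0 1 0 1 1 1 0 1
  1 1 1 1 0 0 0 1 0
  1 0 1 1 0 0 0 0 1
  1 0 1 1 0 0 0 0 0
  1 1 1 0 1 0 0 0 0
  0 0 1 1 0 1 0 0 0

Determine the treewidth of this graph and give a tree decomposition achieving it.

Treewidth 3.
One such decomposition:
Bags: B1 = {0, 2, 3, 5}  B2 = {0, 2, 3, 4}  B3 = {2, 3, 5, 8}  B4 = {0, 2, 4, 7}  B5 = {1, 2, 4, 7}  B6 = {0, 2, 3, 6}
Tree: B1–B2, B1–B3, B2–B4, B4–B5, B2–B6

Every bag has size at most 4, so the width is 4 − 1 = 3 and tw(G) ≤ 3. For the lower bound, the 4 vertices {0, 2, 3, 4} are pairwise adjacent, and any tree decomposition puts a clique entirely inside one bag — forcing width ≥ 3. Hence tw(G) = 3 exactly.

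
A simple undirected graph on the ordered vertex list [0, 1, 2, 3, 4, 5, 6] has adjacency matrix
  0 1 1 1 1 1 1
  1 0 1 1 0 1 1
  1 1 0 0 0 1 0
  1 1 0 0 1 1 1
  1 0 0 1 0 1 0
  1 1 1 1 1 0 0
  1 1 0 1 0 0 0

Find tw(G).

A width-3 tree decomposition is:
Bags: B1 = {0, 1, 3, 5}  B2 = {0, 1, 2, 5}  B3 = {0, 1, 3, 6}  B4 = {0, 3, 4, 5}
Tree: B1–B2, B1–B3, B1–B4
The largest bag has 4 vertices, giving width 3; this decomposition certifies tw(G) ≤ 3. On the other hand G contains the 4-clique {0, 1, 2, 5}. A clique must lie in a single bag of any decomposition, so no decomposition can have width below 3. Hence tw(G) = 3 exactly.

3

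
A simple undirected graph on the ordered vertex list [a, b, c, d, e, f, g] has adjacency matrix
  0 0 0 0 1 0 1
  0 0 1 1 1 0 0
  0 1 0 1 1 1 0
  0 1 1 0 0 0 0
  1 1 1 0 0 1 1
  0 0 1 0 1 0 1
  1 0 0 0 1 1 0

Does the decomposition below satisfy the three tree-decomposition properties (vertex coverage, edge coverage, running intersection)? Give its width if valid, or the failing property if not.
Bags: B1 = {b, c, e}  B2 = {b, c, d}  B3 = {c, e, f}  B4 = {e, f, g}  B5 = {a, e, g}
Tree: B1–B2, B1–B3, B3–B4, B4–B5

Yes; width 2.

Vertex coverage: the bags together contain {a, b, c, d, e, f, g}, the full vertex set. Edge coverage: each edge of G has both endpoints in at least one bag. Running intersection: for every vertex, the bags containing it form a connected subtree. All three properties hold, so this is a valid tree decomposition of width max|bag| − 1 = 2, and hence tw(G) ≤ 2.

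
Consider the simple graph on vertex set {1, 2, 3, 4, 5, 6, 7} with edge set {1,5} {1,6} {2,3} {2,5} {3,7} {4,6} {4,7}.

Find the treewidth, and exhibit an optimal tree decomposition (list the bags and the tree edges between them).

Treewidth 2.
One optimal decomposition is:
Bags: B1 = {4, 6, 7}  B2 = {3, 6, 7}  B3 = {2, 3, 6}  B4 = {2, 5, 6}  B5 = {1, 5, 6}
Tree: B1–B2, B2–B3, B3–B4, B4–B5

Every bag has size at most 3, so the width is 3 − 1 = 2 and tw(G) ≤ 2. The edges 6–4–7–3–2–5–1–6 form a cycle, so G is not a tree and its treewidth is at least 2. Therefore the treewidth is 2.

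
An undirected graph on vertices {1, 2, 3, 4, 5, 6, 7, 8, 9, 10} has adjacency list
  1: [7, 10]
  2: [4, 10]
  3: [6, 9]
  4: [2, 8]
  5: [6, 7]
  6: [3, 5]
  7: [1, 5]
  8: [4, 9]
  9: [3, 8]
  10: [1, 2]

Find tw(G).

2

A width-2 tree decomposition is:
Bags: B1 = {1, 7, 10}  B2 = {5, 7, 10}  B3 = {5, 6, 10}  B4 = {3, 6, 10}  B5 = {3, 9, 10}  B6 = {8, 9, 10}  B7 = {4, 8, 10}  B8 = {2, 4, 10}
Tree: B1–B2, B2–B3, B3–B4, B4–B5, B5–B6, B6–B7, B7–B8
Every bag has size at most 3, so the width is 3 − 1 = 2 and tw(G) ≤ 2. The edges 10–1–7–5–6–3–9–8–4–2–10 form a cycle, so G is not a tree and its treewidth is at least 2. The upper and lower bounds meet at 2, so that is the treewidth.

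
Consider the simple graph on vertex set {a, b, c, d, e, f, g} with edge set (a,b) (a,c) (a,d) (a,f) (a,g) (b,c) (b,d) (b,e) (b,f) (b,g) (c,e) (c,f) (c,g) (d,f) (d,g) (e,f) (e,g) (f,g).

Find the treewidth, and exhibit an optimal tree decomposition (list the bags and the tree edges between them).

Every bag has size at most 5, so the width is 5 − 1 = 4 and tw(G) ≤ 4. Conversely, {a, b, d, f, g} is a clique of size 5, and the vertices of any clique must share a bag in every tree decomposition; so some bag has ≥ 5 vertices and tw(G) ≥ 4. Therefore the treewidth is 4.

Treewidth 4.
One such decomposition:
Bags: B1 = {a, b, c, f, g}  B2 = {b, c, e, f, g}  B3 = {a, b, d, f, g}
Tree: B1–B2, B1–B3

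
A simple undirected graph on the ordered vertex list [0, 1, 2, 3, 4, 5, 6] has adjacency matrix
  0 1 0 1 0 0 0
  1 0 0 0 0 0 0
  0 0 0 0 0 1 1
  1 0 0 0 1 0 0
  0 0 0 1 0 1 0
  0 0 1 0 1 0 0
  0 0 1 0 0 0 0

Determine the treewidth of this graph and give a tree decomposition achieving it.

Treewidth 1.
Bags: B1 = {0, 1}  B2 = {0, 3}  B3 = {3, 4}  B4 = {4, 5}  B5 = {2, 5}  B6 = {2, 6}
Tree: B1–B2, B2–B3, B3–B4, B4–B5, B5–B6

Every bag has size at most 2, so the width is 2 − 1 = 1 and tw(G) ≤ 1. G has an edge, so its treewidth is at least 1. Therefore the treewidth is 1.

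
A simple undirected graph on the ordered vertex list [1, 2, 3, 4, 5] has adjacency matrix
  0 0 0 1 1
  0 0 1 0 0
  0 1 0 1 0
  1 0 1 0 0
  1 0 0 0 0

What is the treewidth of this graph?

A width-1 tree decomposition is:
Bags: B1 = {1, 5}  B2 = {1, 4}  B3 = {3, 4}  B4 = {2, 3}
Tree: B1–B2, B2–B3, B3–B4
Each bag holds 2 vertices, so the decomposition has width 1, which upper-bounds the treewidth. Since G has at least one edge (e.g. 5–1), it is not an edgeless graph, so tw(G) ≥ 1. Combining the bounds, tw(G) = 1.

1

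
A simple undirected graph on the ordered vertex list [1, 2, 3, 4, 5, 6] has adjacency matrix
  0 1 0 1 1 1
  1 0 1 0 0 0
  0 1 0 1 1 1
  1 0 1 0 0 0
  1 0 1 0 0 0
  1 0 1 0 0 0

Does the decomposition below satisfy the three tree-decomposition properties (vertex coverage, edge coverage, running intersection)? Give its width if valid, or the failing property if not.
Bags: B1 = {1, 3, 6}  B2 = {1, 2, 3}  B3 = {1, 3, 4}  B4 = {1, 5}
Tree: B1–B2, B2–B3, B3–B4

No — edge (3,5) lies in no bag.

A tree decomposition must satisfy three properties: every vertex lies in some bag; for every edge, both endpoints lie together in some bag; and for every vertex, the bags containing it form a connected subtree. Here edge (3,5) lies in no bag, so the decomposition is invalid.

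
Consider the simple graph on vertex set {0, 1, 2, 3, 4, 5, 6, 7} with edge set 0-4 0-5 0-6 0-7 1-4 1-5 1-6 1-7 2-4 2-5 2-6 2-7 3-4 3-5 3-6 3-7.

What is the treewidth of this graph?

4

A width-4 tree decomposition is:
Bags: B1 = {0, 1, 2, 3, 7}  B2 = {0, 1, 2, 3, 5}  B3 = {0, 1, 2, 3, 4}  B4 = {0, 1, 2, 3, 6}
Tree: B1–B2, B2–B3, B3–B4
Every bag has size at most 5, so the width is 5 − 1 = 4 and tw(G) ≤ 4. For the lower bound: the 5 vertex sets {1,7}, {0,5}, {3,4}, {2}, {6} are disjoint, each induces a connected subgraph, and every pair is joined by at least one edge of G. Contracting each set to a single vertex therefore yields K_{5} as a minor, and since treewidth is minor-monotone, tw(G) ≥ tw(K_{5}) = 4. Combining the bounds, tw(G) = 4.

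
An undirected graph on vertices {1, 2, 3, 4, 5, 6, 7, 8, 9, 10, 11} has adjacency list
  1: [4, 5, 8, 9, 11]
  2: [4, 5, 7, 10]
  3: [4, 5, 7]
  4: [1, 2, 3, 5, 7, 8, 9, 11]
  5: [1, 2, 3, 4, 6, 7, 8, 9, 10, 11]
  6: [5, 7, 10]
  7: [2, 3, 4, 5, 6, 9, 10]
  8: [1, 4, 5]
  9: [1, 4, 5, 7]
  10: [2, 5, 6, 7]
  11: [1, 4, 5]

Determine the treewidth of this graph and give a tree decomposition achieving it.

Treewidth 3.
One such decomposition:
Bags: B1 = {2, 4, 5, 7}  B2 = {3, 4, 5, 7}  B3 = {4, 5, 7, 9}  B4 = {1, 4, 5, 9}  B5 = {2, 5, 7, 10}  B6 = {1, 4, 5, 11}  B7 = {5, 6, 7, 10}  B8 = {1, 4, 5, 8}
Tree: B1–B2, B1–B3, B3–B4, B1–B5, B4–B6, B5–B7, B6–B8

Every bag has size at most 4, so the width is 4 − 1 = 3 and tw(G) ≤ 3. For the lower bound, the 4 vertices {2, 5, 7, 10} are pairwise adjacent, and any tree decomposition puts a clique entirely inside one bag — forcing width ≥ 3. Therefore the treewidth is 3.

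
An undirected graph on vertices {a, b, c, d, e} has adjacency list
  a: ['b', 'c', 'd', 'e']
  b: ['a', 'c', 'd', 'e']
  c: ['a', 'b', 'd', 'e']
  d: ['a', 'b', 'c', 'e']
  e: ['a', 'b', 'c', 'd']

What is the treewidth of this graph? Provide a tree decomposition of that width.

A single bag containing all 5 vertices is trivially a valid decomposition of width 4. Conversely, {a, b, c, d, e} is a clique of size 5, and the vertices of any clique must share a bag in every tree decomposition; so some bag has ≥ 5 vertices and tw(G) ≥ 4. The upper and lower bounds meet at 4, so that is the treewidth.

Treewidth 4.
One optimal decomposition is:
Bags: B1 = {a, b, c, d, e}
Tree: (single bag)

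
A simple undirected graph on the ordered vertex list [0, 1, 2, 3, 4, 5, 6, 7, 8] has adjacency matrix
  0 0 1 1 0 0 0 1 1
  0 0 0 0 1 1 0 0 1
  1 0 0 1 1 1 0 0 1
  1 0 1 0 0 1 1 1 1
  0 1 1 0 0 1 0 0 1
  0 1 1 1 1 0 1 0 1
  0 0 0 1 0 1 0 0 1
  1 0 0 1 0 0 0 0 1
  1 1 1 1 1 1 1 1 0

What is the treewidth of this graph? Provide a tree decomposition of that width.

Treewidth 3.
One such decomposition:
Bags: B1 = {2, 3, 5, 8}  B2 = {2, 4, 5, 8}  B3 = {1, 4, 5, 8}  B4 = {0, 2, 3, 8}  B5 = {0, 3, 7, 8}  B6 = {3, 5, 6, 8}
Tree: B1–B2, B2–B3, B1–B4, B4–B5, B1–B6

Each bag holds 4 vertices, so the decomposition has width 3, which upper-bounds the treewidth. For the lower bound, the 4 vertices {1, 4, 5, 8} are pairwise adjacent, and any tree decomposition puts a clique entirely inside one bag — forcing width ≥ 3. Combining the bounds, tw(G) = 3.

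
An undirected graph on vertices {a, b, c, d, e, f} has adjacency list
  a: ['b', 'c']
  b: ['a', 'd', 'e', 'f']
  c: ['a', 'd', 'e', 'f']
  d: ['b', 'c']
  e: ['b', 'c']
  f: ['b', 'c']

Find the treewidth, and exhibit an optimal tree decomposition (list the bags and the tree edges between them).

Each bag holds 3 vertices, so the decomposition has width 2, which upper-bounds the treewidth. Since b–d–c–f–b is a cycle in G, G is not acyclic. Forests are exactly the graphs of treewidth ≤ 1, so tw(G) ≥ 2. Combining the bounds, tw(G) = 2.

Treewidth 2.
Bags: B1 = {b, c, d}  B2 = {b, c, f}  B3 = {b, c, e}  B4 = {a, b, c}
Tree: B1–B2, B2–B3, B3–B4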